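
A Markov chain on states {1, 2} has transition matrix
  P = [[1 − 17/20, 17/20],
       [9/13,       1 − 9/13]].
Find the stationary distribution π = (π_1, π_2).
π_1 = 180/401, π_2 = 221/401

Solve πP = π with π_1 + π_2 = 1. From πP = π: π_1 · (1 − 17/20) + π_2 · 9/13 = π_1 ⇒ π_2 · 9/13 = π_1 · 17/20 ⇒ π_2/π_1 = (17/20)/(9/13) = 221/180. Together with π_1 + π_2 = 1:
  π_1 = (9/13)/(17/20 + 9/13) = (9/13)/(401/260) = 180/401,
  π_2 = (17/20)/(17/20 + 9/13) = (17/20)/(401/260) = 221/401.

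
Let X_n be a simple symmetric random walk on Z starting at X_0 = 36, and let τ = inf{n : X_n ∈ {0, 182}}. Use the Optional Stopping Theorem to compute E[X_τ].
E[X_τ] = 36

X_n is a martingale and τ is a bounded-mean stopping time (indeed τ is finite a.s. with bounded expectation since the walk is in a bounded region). By the OST, E[X_τ] = E[X_0] = 36. Equivalently: E[X_τ] = 182 · P(hit 182 first) + 0 · P(hit 0 first) = 182 · (36/182) = 36.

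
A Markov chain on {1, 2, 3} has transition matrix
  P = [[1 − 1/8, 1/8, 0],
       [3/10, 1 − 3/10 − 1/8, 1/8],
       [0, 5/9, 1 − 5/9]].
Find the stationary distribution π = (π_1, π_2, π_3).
π = (96/145, 8/29, 9/145)

This is a birth-death chain on three states, which satisfies detailed balance: π_1 · P_{12} = π_2 · P_{21} and π_2 · P_{23} = π_3 · P_{32}.
From π_1 · 1/8 = π_2 · 3/10: π_2/π_1 = (1/8)/(3/10) = 5/12.
From π_2 · 1/8 = π_3 · 5/9: π_3/π_2 = (1/8)/(5/9) = 9/40.
Take π_1 proportional to 1; then unnormalized π = (1, 5/12, 3/32). Normalize by dividing by the sum 145/96:
  π = (96/145, 8/29, 9/145).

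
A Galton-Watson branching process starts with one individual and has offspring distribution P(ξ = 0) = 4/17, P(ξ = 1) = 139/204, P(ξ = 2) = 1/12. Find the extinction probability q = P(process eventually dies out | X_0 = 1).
q = 1

Mean offspring μ = 0·4/17 + 1·139/204 + 2·1/12 = 173/204 ≤ 1. For μ ≤ 1 with offspring not concentrated at 1, the Galton-Watson process goes extinct almost surely, so q = 1.
(Algebraic check: The pgf is f(s) = 4/17 + 139/204·s + 1/12·s². The extinction probability q is the smallest fixed point of f in [0, 1]. Setting s = f(s):
  1/12·s² + (139/204 − 1)·s + 4/17 = 0
  1/12·s² − (4/17 + 1/12)·s + 4/17 = 0
which factors as (s − 1)·(1/12·s − 4/17) = 0, giving roots s = 1 and s = (4/17)/(1/12) = 48/17. Since 48/17 ≥ 1, the smallest root in [0, 1] is s = 1.)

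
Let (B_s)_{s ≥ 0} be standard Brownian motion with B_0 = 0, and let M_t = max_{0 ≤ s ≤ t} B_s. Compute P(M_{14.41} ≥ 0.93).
P(M_{14.41} ≥ 0.93) = 2·P(B_{14.41} ≥ 0.93) = 2(1 − Φ(0.93/√14.41)) ≈ 0.8065

By the reflection principle for Brownian motion, P(M_t ≥ a) = 2 · P(B_t ≥ a) for a ≥ 0. Since B_t ~ N(0, t), P(B_t ≥ 0.93) = 1 − Φ(0.93/√t) = 1 − Φ(0.93/√14.41) = 1 − Φ(0.2450). So
  P(M_{14.41} ≥ 0.93) = 2(1 − Φ(0.2450)) ≈ 0.8065.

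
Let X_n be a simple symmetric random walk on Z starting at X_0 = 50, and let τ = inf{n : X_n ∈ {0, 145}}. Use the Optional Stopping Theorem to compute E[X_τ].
E[X_τ] = 50

X_n is a martingale and τ is a bounded-mean stopping time (indeed τ is finite a.s. with bounded expectation since the walk is in a bounded region). By the OST, E[X_τ] = E[X_0] = 50. Equivalently: E[X_τ] = 145 · P(hit 145 first) + 0 · P(hit 0 first) = 145 · (50/145) = 50.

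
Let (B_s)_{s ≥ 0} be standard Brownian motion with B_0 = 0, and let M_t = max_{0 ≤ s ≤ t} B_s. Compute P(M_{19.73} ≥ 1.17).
P(M_{19.73} ≥ 1.17) = 2·P(B_{19.73} ≥ 1.17) = 2(1 − Φ(1.17/√19.73)) ≈ 0.7922

By the reflection principle for Brownian motion, P(M_t ≥ a) = 2 · P(B_t ≥ a) for a ≥ 0. Since B_t ~ N(0, t), P(B_t ≥ 1.17) = 1 − Φ(1.17/√t) = 1 − Φ(1.17/√19.73) = 1 − Φ(0.2634). So
  P(M_{19.73} ≥ 1.17) = 2(1 − Φ(0.2634)) ≈ 0.7922.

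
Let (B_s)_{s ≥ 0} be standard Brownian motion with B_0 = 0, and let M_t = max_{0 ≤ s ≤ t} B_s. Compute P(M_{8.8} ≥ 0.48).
P(M_{8.8} ≥ 0.48) = 2·P(B_{8.8} ≥ 0.48) = 2(1 − Φ(0.48/√8.8)) ≈ 0.8715

By the reflection principle for Brownian motion, P(M_t ≥ a) = 2 · P(B_t ≥ a) for a ≥ 0. Since B_t ~ N(0, t), P(B_t ≥ 0.48) = 1 − Φ(0.48/√t) = 1 − Φ(0.48/√8.8) = 1 − Φ(0.1618). So
  P(M_{8.8} ≥ 0.48) = 2(1 − Φ(0.1618)) ≈ 0.8715.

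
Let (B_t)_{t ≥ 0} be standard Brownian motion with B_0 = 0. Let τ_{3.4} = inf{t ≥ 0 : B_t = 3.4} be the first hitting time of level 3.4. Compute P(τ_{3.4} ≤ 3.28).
P(τ_{3.4} ≤ 3.28) = 2(1 − Φ(3.4/√3.28)) = 2(1 − Φ(1.8773)) ≈ 0.0605

By the reflection principle for standard BM, P(τ_b ≤ t) = 2 · P(B_t ≥ b). Since B_t ~ N(0, t), P(B_t ≥ 3.4) = 1 − Φ(3.4/√t) = 1 − Φ(3.4/√3.28) = 1 − Φ(1.8773) ≈ 0.03024. Doubling: P(τ_{3.4} ≤ 3.28) ≈ 2 · 0.03024 = 0.06048 ≈ 0.0605.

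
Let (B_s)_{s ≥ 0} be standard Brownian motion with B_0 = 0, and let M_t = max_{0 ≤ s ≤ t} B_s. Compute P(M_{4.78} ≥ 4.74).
P(M_{4.78} ≥ 4.74) = 2·P(B_{4.78} ≥ 4.74) = 2(1 − Φ(4.74/√4.78)) ≈ 0.0302

By the reflection principle for Brownian motion, P(M_t ≥ a) = 2 · P(B_t ≥ a) for a ≥ 0. Since B_t ~ N(0, t), P(B_t ≥ 4.74) = 1 − Φ(4.74/√t) = 1 − Φ(4.74/√4.78) = 1 − Φ(2.1680). So
  P(M_{4.78} ≥ 4.74) = 2(1 − Φ(2.1680)) ≈ 0.0302.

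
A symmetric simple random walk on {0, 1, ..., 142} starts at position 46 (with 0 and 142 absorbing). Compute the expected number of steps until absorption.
E[τ | X_0 = 46] = 4416

Let v_k = E[τ | X_0 = k]. Boundary: v_0 = v_142 = 0. Recurrence: v_k = 1 + (v_{k-1} + v_{k+1})/2 for 1 ≤ k ≤ 141. The particular solution to v_k − (v_{k-1} + v_{k+1})/2 = 1 is v_k = −k^2. Adding homogeneous solution A + B k and matching boundaries gives v_k = k (142 − k). Substituting k = 46: v_46 = 46 · 96 = 4416.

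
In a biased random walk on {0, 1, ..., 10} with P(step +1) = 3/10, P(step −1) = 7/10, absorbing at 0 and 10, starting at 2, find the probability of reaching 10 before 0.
P(hit 10 before 0) = (1 − (7/3)^2) / (1 − (7/3)^10) = 6561/7060405

Let u_k denote P(reach 10 before 0 | start at k). Boundary: u_0 = 0, u_10 = 1. Recurrence: u_k = 3/10·u_{k+1} + 7/10·u_{k-1} for 1 ≤ k ≤ 9. Try u_k = A + B·r^k with r = q/p = (7/10)/(3/10) = 7/3. Substitution satisfies the recurrence; boundary conditions give:
  u_k = (1 − r^k) / (1 − r^N) = (1 − (7/3)^2) / (1 − (7/3)^10) = 6561/7060405.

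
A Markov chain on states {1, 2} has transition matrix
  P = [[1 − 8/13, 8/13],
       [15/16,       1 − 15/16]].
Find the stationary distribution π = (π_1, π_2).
π_1 = 195/323, π_2 = 128/323

Solve πP = π with π_1 + π_2 = 1. From πP = π: π_1 · (1 − 8/13) + π_2 · 15/16 = π_1 ⇒ π_2 · 15/16 = π_1 · 8/13 ⇒ π_2/π_1 = (8/13)/(15/16) = 128/195. Together with π_1 + π_2 = 1:
  π_1 = (15/16)/(8/13 + 15/16) = (15/16)/(323/208) = 195/323,
  π_2 = (8/13)/(8/13 + 15/16) = (8/13)/(323/208) = 128/323.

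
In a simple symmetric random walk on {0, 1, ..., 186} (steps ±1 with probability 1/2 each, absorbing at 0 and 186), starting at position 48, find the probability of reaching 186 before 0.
P(hit 186 before 0) = 48/186 = 8/31

Let u_k = P(hit 186 before 0 | start at k). Then u_0 = 0, u_186 = 1, and u_k = u_{k-1}/2 + u_{k+1}/2 for 1 ≤ k ≤ 185. This harmonic recurrence is solved by u_k = k/186, giving u_48 = 48/186 = 8/31.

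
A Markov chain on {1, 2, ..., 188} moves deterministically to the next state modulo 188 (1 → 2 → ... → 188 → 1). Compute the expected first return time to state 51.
E[T_51 | X_0 = 51] = 188

The chain cycles deterministically, so starting at state 51 it returns in exactly 188 steps. Equivalently, the stationary distribution is uniform π_j = 1/188 for every state j, so by Kac's formula E[T_51] = 1/π_51 = 188.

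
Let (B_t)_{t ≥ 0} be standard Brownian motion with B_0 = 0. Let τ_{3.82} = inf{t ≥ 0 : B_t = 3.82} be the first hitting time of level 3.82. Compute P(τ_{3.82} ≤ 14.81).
P(τ_{3.82} ≤ 14.81) = 2(1 − Φ(3.82/√14.81)) = 2(1 − Φ(0.9926)) ≈ 0.3209

By the reflection principle for standard BM, P(τ_b ≤ t) = 2 · P(B_t ≥ b). Since B_t ~ N(0, t), P(B_t ≥ 3.82) = 1 − Φ(3.82/√t) = 1 − Φ(3.82/√14.81) = 1 − Φ(0.9926) ≈ 0.16045. Doubling: P(τ_{3.82} ≤ 14.81) ≈ 2 · 0.16045 = 0.32090 ≈ 0.3209.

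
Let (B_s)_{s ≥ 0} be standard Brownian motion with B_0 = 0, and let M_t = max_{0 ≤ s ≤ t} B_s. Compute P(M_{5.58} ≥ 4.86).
P(M_{5.58} ≥ 4.86) = 2·P(B_{5.58} ≥ 4.86) = 2(1 − Φ(4.86/√5.58)) ≈ 0.0396

By the reflection principle for Brownian motion, P(M_t ≥ a) = 2 · P(B_t ≥ a) for a ≥ 0. Since B_t ~ N(0, t), P(B_t ≥ 4.86) = 1 − Φ(4.86/√t) = 1 − Φ(4.86/√5.58) = 1 − Φ(2.0574). So
  P(M_{5.58} ≥ 4.86) = 2(1 − Φ(2.0574)) ≈ 0.0396.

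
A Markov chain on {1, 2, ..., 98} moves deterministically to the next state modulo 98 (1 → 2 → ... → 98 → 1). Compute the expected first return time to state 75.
E[T_75 | X_0 = 75] = 98

The chain cycles deterministically, so starting at state 75 it returns in exactly 98 steps. Equivalently, the stationary distribution is uniform π_j = 1/98 for every state j, so by Kac's formula E[T_75] = 1/π_75 = 98.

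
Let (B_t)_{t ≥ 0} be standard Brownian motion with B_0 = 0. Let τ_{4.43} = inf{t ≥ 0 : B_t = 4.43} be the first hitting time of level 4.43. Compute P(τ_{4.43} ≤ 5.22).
P(τ_{4.43} ≤ 5.22) = 2(1 − Φ(4.43/√5.22)) = 2(1 − Φ(1.9390)) ≈ 0.0525

By the reflection principle for standard BM, P(τ_b ≤ t) = 2 · P(B_t ≥ b). Since B_t ~ N(0, t), P(B_t ≥ 4.43) = 1 − Φ(4.43/√t) = 1 − Φ(4.43/√5.22) = 1 − Φ(1.9390) ≈ 0.02625. Doubling: P(τ_{4.43} ≤ 5.22) ≈ 2 · 0.02625 = 0.05250 ≈ 0.0525.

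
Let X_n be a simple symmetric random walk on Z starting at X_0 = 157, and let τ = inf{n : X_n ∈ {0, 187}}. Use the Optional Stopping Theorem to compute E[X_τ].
E[X_τ] = 157

X_n is a martingale and τ is a bounded-mean stopping time (indeed τ is finite a.s. with bounded expectation since the walk is in a bounded region). By the OST, E[X_τ] = E[X_0] = 157. Equivalently: E[X_τ] = 187 · P(hit 187 first) + 0 · P(hit 0 first) = 187 · (157/187) = 157.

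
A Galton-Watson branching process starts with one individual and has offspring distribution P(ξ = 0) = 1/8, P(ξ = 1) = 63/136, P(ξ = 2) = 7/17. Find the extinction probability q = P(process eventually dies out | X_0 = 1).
q = 17/56

The pgf is f(s) = 1/8 + 63/136·s + 7/17·s². The extinction probability q is the smallest fixed point of f in [0, 1]. Setting s = f(s):
  7/17·s² + (63/136 − 1)·s + 1/8 = 0
  7/17·s² − (1/8 + 7/17)·s + 1/8 = 0
which factors as (s − 1)·(7/17·s − 1/8) = 0, giving roots s = 1 and s = (1/8)/(7/17) = 17/56.
Mean offspring μ = 63/136 + 2·7/17 = 175/136 > 1 (supercritical), so q < 1. The extinction probability is the smaller root: q = (1/8)/(7/17) = 17/56.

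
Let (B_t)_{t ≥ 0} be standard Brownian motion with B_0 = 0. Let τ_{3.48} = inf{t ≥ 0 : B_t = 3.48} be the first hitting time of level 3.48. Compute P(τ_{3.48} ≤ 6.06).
P(τ_{3.48} ≤ 6.06) = 2(1 − Φ(3.48/√6.06)) = 2(1 − Φ(1.4137)) ≈ 0.1575

By the reflection principle for standard BM, P(τ_b ≤ t) = 2 · P(B_t ≥ b). Since B_t ~ N(0, t), P(B_t ≥ 3.48) = 1 − Φ(3.48/√t) = 1 − Φ(3.48/√6.06) = 1 − Φ(1.4137) ≈ 0.07873. Doubling: P(τ_{3.48} ≤ 6.06) ≈ 2 · 0.07873 = 0.15746 ≈ 0.1575.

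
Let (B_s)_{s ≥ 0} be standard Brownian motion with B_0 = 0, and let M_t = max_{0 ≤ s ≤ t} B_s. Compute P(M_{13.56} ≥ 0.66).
P(M_{13.56} ≥ 0.66) = 2·P(B_{13.56} ≥ 0.66) = 2(1 − Φ(0.66/√13.56)) ≈ 0.8578

By the reflection principle for Brownian motion, P(M_t ≥ a) = 2 · P(B_t ≥ a) for a ≥ 0. Since B_t ~ N(0, t), P(B_t ≥ 0.66) = 1 − Φ(0.66/√t) = 1 − Φ(0.66/√13.56) = 1 − Φ(0.1792). So
  P(M_{13.56} ≥ 0.66) = 2(1 − Φ(0.1792)) ≈ 0.8578.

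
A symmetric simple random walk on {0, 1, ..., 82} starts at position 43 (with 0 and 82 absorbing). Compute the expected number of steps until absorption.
E[τ | X_0 = 43] = 1677

Let v_k = E[τ | X_0 = k]. Boundary: v_0 = v_82 = 0. Recurrence: v_k = 1 + (v_{k-1} + v_{k+1})/2 for 1 ≤ k ≤ 81. The particular solution to v_k − (v_{k-1} + v_{k+1})/2 = 1 is v_k = −k^2. Adding homogeneous solution A + B k and matching boundaries gives v_k = k (82 − k). Substituting k = 43: v_43 = 43 · 39 = 1677.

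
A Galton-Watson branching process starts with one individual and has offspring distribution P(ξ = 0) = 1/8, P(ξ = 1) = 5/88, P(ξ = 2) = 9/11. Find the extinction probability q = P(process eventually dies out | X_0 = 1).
q = 11/72

The pgf is f(s) = 1/8 + 5/88·s + 9/11·s². The extinction probability q is the smallest fixed point of f in [0, 1]. Setting s = f(s):
  9/11·s² + (5/88 − 1)·s + 1/8 = 0
  9/11·s² − (1/8 + 9/11)·s + 1/8 = 0
which factors as (s − 1)·(9/11·s − 1/8) = 0, giving roots s = 1 and s = (1/8)/(9/11) = 11/72.
Mean offspring μ = 5/88 + 2·9/11 = 149/88 > 1 (supercritical), so q < 1. The extinction probability is the smaller root: q = (1/8)/(9/11) = 11/72.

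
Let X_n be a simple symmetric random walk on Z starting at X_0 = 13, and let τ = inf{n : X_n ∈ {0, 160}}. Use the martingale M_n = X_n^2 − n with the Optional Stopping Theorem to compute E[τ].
E[τ] = 1911

M_n = X_n^2 − n is a martingale (since E[X_{n+1}^2 | F_n] = X_n^2 + 1). By OST (τ has finite mean in a bounded region), E[M_τ] = E[M_0] = X_0^2 − 0 = 13^2 = 169. Also E[M_τ] = E[X_τ^2] − E[τ]. The walk exits at 0 or 160, with P(hit 160 first) = 13/160, so E[X_τ^2] = 160^2 · 13/160 + 0 = 2080. Thus E[τ] = E[X_τ^2] − E[M_τ] = 2080 − 169 = 1911 = 13(160 − 13) = 1911.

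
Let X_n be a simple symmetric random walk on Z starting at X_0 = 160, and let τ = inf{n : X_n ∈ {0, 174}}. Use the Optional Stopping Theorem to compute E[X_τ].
E[X_τ] = 160

X_n is a martingale and τ is a bounded-mean stopping time (indeed τ is finite a.s. with bounded expectation since the walk is in a bounded region). By the OST, E[X_τ] = E[X_0] = 160. Equivalently: E[X_τ] = 174 · P(hit 174 first) + 0 · P(hit 0 first) = 174 · (160/174) = 160.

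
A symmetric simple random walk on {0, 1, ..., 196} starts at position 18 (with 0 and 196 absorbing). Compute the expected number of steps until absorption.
E[τ | X_0 = 18] = 3204

Let v_k = E[τ | X_0 = k]. Boundary: v_0 = v_196 = 0. Recurrence: v_k = 1 + (v_{k-1} + v_{k+1})/2 for 1 ≤ k ≤ 195. The particular solution to v_k − (v_{k-1} + v_{k+1})/2 = 1 is v_k = −k^2. Adding homogeneous solution A + B k and matching boundaries gives v_k = k (196 − k). Substituting k = 18: v_18 = 18 · 178 = 3204.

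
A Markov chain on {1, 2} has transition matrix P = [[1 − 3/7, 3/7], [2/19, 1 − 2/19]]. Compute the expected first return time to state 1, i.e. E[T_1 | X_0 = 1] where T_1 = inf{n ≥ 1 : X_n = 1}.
E[T_1 | X_0 = 1] = 1/π_1 = 71/14

For an irreducible recurrent Markov chain with stationary distribution π, E[T_i | X_0 = i] = 1/π_i (Kac's formula). Here π_1 = (2/19)/(3/7 + 2/19) = (2/19)/(71/133) = 14/71, so E[T_1 | X_0 = 1] = 1/π_1 = (3/7 + 2/19)/(2/19) = (71/133)/(2/19) = 71/14.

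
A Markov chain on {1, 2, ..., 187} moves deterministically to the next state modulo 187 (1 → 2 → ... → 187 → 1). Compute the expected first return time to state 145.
E[T_145 | X_0 = 145] = 187

The chain cycles deterministically, so starting at state 145 it returns in exactly 187 steps. Equivalently, the stationary distribution is uniform π_j = 1/187 for every state j, so by Kac's formula E[T_145] = 1/π_145 = 187.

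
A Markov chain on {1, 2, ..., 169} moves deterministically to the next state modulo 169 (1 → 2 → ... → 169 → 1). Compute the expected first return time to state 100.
E[T_100 | X_0 = 100] = 169

The chain cycles deterministically, so starting at state 100 it returns in exactly 169 steps. Equivalently, the stationary distribution is uniform π_j = 1/169 for every state j, so by Kac's formula E[T_100] = 1/π_100 = 169.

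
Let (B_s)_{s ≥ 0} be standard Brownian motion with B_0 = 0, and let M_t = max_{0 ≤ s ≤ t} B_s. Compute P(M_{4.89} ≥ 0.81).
P(M_{4.89} ≥ 0.81) = 2·P(B_{4.89} ≥ 0.81) = 2(1 − Φ(0.81/√4.89)) ≈ 0.7141

By the reflection principle for Brownian motion, P(M_t ≥ a) = 2 · P(B_t ≥ a) for a ≥ 0. Since B_t ~ N(0, t), P(B_t ≥ 0.81) = 1 − Φ(0.81/√t) = 1 − Φ(0.81/√4.89) = 1 − Φ(0.3663). So
  P(M_{4.89} ≥ 0.81) = 2(1 − Φ(0.3663)) ≈ 0.7141.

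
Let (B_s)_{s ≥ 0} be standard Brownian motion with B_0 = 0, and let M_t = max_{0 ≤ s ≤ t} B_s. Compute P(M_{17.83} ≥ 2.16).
P(M_{17.83} ≥ 2.16) = 2·P(B_{17.83} ≥ 2.16) = 2(1 − Φ(2.16/√17.83)) ≈ 0.6090

By the reflection principle for Brownian motion, P(M_t ≥ a) = 2 · P(B_t ≥ a) for a ≥ 0. Since B_t ~ N(0, t), P(B_t ≥ 2.16) = 1 − Φ(2.16/√t) = 1 − Φ(2.16/√17.83) = 1 − Φ(0.5115). So
  P(M_{17.83} ≥ 2.16) = 2(1 − Φ(0.5115)) ≈ 0.6090.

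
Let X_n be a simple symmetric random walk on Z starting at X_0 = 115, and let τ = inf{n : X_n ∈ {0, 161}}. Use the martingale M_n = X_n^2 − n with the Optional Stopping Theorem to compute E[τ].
E[τ] = 5290

M_n = X_n^2 − n is a martingale (since E[X_{n+1}^2 | F_n] = X_n^2 + 1). By OST (τ has finite mean in a bounded region), E[M_τ] = E[M_0] = X_0^2 − 0 = 115^2 = 13225. Also E[M_τ] = E[X_τ^2] − E[τ]. The walk exits at 0 or 161, with P(hit 161 first) = 115/161, so E[X_τ^2] = 161^2 · 115/161 + 0 = 18515. Thus E[τ] = E[X_τ^2] − E[M_τ] = 18515 − 13225 = 5290 = 115(161 − 115) = 5290.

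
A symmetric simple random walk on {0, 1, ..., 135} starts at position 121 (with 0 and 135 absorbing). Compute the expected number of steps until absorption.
E[τ | X_0 = 121] = 1694

Let v_k = E[τ | X_0 = k]. Boundary: v_0 = v_135 = 0. Recurrence: v_k = 1 + (v_{k-1} + v_{k+1})/2 for 1 ≤ k ≤ 134. The particular solution to v_k − (v_{k-1} + v_{k+1})/2 = 1 is v_k = −k^2. Adding homogeneous solution A + B k and matching boundaries gives v_k = k (135 − k). Substituting k = 121: v_121 = 121 · 14 = 1694.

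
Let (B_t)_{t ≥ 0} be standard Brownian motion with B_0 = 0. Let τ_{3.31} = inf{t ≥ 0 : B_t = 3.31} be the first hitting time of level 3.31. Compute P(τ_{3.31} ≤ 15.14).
P(τ_{3.31} ≤ 15.14) = 2(1 − Φ(3.31/√15.14)) = 2(1 − Φ(0.8507)) ≈ 0.3949

By the reflection principle for standard BM, P(τ_b ≤ t) = 2 · P(B_t ≥ b). Since B_t ~ N(0, t), P(B_t ≥ 3.31) = 1 − Φ(3.31/√t) = 1 − Φ(3.31/√15.14) = 1 − Φ(0.8507) ≈ 0.19747. Doubling: P(τ_{3.31} ≤ 15.14) ≈ 2 · 0.19747 = 0.39494 ≈ 0.3949.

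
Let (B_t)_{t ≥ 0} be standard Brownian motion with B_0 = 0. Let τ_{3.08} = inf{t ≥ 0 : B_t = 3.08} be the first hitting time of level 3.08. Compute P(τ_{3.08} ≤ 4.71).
P(τ_{3.08} ≤ 4.71) = 2(1 − Φ(3.08/√4.71)) = 2(1 − Φ(1.4192)) ≈ 0.1558

By the reflection principle for standard BM, P(τ_b ≤ t) = 2 · P(B_t ≥ b). Since B_t ~ N(0, t), P(B_t ≥ 3.08) = 1 − Φ(3.08/√t) = 1 − Φ(3.08/√4.71) = 1 − Φ(1.4192) ≈ 0.07792. Doubling: P(τ_{3.08} ≤ 4.71) ≈ 2 · 0.07792 = 0.15584 ≈ 0.1558.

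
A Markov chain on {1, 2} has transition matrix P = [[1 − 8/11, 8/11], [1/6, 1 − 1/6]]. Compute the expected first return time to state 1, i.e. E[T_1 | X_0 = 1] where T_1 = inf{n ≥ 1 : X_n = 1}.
E[T_1 | X_0 = 1] = 1/π_1 = 59/11

For an irreducible recurrent Markov chain with stationary distribution π, E[T_i | X_0 = i] = 1/π_i (Kac's formula). Here π_1 = (1/6)/(8/11 + 1/6) = (1/6)/(59/66) = 11/59, so E[T_1 | X_0 = 1] = 1/π_1 = (8/11 + 1/6)/(1/6) = (59/66)/(1/6) = 59/11.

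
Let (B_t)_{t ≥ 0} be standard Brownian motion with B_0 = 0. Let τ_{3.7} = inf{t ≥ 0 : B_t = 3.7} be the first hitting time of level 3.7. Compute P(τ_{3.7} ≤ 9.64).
P(τ_{3.7} ≤ 9.64) = 2(1 − Φ(3.7/√9.64)) = 2(1 − Φ(1.1917)) ≈ 0.2334

By the reflection principle for standard BM, P(τ_b ≤ t) = 2 · P(B_t ≥ b). Since B_t ~ N(0, t), P(B_t ≥ 3.7) = 1 − Φ(3.7/√t) = 1 − Φ(3.7/√9.64) = 1 − Φ(1.1917) ≈ 0.11669. Doubling: P(τ_{3.7} ≤ 9.64) ≈ 2 · 0.11669 = 0.23338 ≈ 0.2334.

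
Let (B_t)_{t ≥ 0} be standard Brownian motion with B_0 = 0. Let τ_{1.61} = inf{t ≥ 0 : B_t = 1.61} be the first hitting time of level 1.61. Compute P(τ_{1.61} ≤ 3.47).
P(τ_{1.61} ≤ 3.47) = 2(1 − Φ(1.61/√3.47)) = 2(1 − Φ(0.8643)) ≈ 0.3874

By the reflection principle for standard BM, P(τ_b ≤ t) = 2 · P(B_t ≥ b). Since B_t ~ N(0, t), P(B_t ≥ 1.61) = 1 − Φ(1.61/√t) = 1 − Φ(1.61/√3.47) = 1 − Φ(0.8643) ≈ 0.19371. Doubling: P(τ_{1.61} ≤ 3.47) ≈ 2 · 0.19371 = 0.38742 ≈ 0.3874.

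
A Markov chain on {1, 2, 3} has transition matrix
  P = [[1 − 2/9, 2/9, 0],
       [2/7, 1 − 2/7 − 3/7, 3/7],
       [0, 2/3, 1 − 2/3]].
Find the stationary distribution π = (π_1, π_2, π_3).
π = (18/41, 14/41, 9/41)

This is a birth-death chain on three states, which satisfies detailed balance: π_1 · P_{12} = π_2 · P_{21} and π_2 · P_{23} = π_3 · P_{32}.
From π_1 · 2/9 = π_2 · 2/7: π_2/π_1 = (2/9)/(2/7) = 7/9.
From π_2 · 3/7 = π_3 · 2/3: π_3/π_2 = (3/7)/(2/3) = 9/14.
Take π_1 proportional to 1; then unnormalized π = (1, 7/9, 1/2). Normalize by dividing by the sum 41/18:
  π = (18/41, 14/41, 9/41).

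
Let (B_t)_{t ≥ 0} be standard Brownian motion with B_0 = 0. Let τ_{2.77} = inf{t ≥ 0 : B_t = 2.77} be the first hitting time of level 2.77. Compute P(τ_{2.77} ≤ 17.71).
P(τ_{2.77} ≤ 17.71) = 2(1 − Φ(2.77/√17.71)) = 2(1 − Φ(0.6582)) ≈ 0.5104

By the reflection principle for standard BM, P(τ_b ≤ t) = 2 · P(B_t ≥ b). Since B_t ~ N(0, t), P(B_t ≥ 2.77) = 1 − Φ(2.77/√t) = 1 − Φ(2.77/√17.71) = 1 − Φ(0.6582) ≈ 0.25520. Doubling: P(τ_{2.77} ≤ 17.71) ≈ 2 · 0.25520 = 0.51040 ≈ 0.5104.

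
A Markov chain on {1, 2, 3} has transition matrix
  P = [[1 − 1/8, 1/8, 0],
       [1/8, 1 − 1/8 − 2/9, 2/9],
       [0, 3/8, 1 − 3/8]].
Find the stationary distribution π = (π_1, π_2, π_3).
π = (27/70, 27/70, 8/35)

This is a birth-death chain on three states, which satisfies detailed balance: π_1 · P_{12} = π_2 · P_{21} and π_2 · P_{23} = π_3 · P_{32}.
From π_1 · 1/8 = π_2 · 1/8: π_2/π_1 = (1/8)/(1/8) = 1.
From π_2 · 2/9 = π_3 · 3/8: π_3/π_2 = (2/9)/(3/8) = 16/27.
Take π_1 proportional to 1; then unnormalized π = (1, 1, 16/27). Normalize by dividing by the sum 70/27:
  π = (27/70, 27/70, 8/35).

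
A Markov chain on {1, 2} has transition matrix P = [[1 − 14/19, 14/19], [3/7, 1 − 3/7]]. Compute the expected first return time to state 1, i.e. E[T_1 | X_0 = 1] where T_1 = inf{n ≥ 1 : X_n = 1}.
E[T_1 | X_0 = 1] = 1/π_1 = 155/57

For an irreducible recurrent Markov chain with stationary distribution π, E[T_i | X_0 = i] = 1/π_i (Kac's formula). Here π_1 = (3/7)/(14/19 + 3/7) = (3/7)/(155/133) = 57/155, so E[T_1 | X_0 = 1] = 1/π_1 = (14/19 + 3/7)/(3/7) = (155/133)/(3/7) = 155/57.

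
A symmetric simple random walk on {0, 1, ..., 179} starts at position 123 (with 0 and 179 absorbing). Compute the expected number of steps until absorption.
E[τ | X_0 = 123] = 6888

Let v_k = E[τ | X_0 = k]. Boundary: v_0 = v_179 = 0. Recurrence: v_k = 1 + (v_{k-1} + v_{k+1})/2 for 1 ≤ k ≤ 178. The particular solution to v_k − (v_{k-1} + v_{k+1})/2 = 1 is v_k = −k^2. Adding homogeneous solution A + B k and matching boundaries gives v_k = k (179 − k). Substituting k = 123: v_123 = 123 · 56 = 6888.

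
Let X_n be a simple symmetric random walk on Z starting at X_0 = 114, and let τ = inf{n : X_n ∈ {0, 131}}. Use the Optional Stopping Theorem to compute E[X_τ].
E[X_τ] = 114

X_n is a martingale and τ is a bounded-mean stopping time (indeed τ is finite a.s. with bounded expectation since the walk is in a bounded region). By the OST, E[X_τ] = E[X_0] = 114. Equivalently: E[X_τ] = 131 · P(hit 131 first) + 0 · P(hit 0 first) = 131 · (114/131) = 114.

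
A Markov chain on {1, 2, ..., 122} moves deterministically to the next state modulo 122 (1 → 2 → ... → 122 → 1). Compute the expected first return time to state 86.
E[T_86 | X_0 = 86] = 122

The chain cycles deterministically, so starting at state 86 it returns in exactly 122 steps. Equivalently, the stationary distribution is uniform π_j = 1/122 for every state j, so by Kac's formula E[T_86] = 1/π_86 = 122.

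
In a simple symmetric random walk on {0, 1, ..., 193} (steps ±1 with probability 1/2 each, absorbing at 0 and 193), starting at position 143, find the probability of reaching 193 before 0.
P(hit 193 before 0) = 143/193

Let u_k = P(hit 193 before 0 | start at k). Then u_0 = 0, u_193 = 1, and u_k = u_{k-1}/2 + u_{k+1}/2 for 1 ≤ k ≤ 192. This harmonic recurrence is solved by u_k = k/193, giving u_143 = 143/193.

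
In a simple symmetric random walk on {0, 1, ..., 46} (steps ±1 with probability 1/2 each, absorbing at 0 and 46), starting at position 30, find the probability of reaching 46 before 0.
P(hit 46 before 0) = 30/46 = 15/23

Let u_k = P(hit 46 before 0 | start at k). Then u_0 = 0, u_46 = 1, and u_k = u_{k-1}/2 + u_{k+1}/2 for 1 ≤ k ≤ 45. This harmonic recurrence is solved by u_k = k/46, giving u_30 = 30/46 = 15/23.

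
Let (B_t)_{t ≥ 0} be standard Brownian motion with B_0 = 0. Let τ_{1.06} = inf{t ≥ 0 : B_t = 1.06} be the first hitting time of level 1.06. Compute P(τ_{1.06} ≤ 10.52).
P(τ_{1.06} ≤ 10.52) = 2(1 − Φ(1.06/√10.52)) = 2(1 − Φ(0.3268)) ≈ 0.7438

By the reflection principle for standard BM, P(τ_b ≤ t) = 2 · P(B_t ≥ b). Since B_t ~ N(0, t), P(B_t ≥ 1.06) = 1 − Φ(1.06/√t) = 1 − Φ(1.06/√10.52) = 1 − Φ(0.3268) ≈ 0.37191. Doubling: P(τ_{1.06} ≤ 10.52) ≈ 2 · 0.37191 = 0.74382 ≈ 0.7438.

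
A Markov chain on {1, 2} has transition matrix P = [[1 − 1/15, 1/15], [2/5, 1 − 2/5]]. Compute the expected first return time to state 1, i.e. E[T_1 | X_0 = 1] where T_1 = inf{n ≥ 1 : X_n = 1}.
E[T_1 | X_0 = 1] = 1/π_1 = 7/6

For an irreducible recurrent Markov chain with stationary distribution π, E[T_i | X_0 = i] = 1/π_i (Kac's formula). Here π_1 = (2/5)/(1/15 + 2/5) = (2/5)/(7/15) = 6/7, so E[T_1 | X_0 = 1] = 1/π_1 = (1/15 + 2/5)/(2/5) = (7/15)/(2/5) = 7/6.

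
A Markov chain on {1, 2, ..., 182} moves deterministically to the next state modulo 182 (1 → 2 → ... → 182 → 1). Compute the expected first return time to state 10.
E[T_10 | X_0 = 10] = 182

The chain cycles deterministically, so starting at state 10 it returns in exactly 182 steps. Equivalently, the stationary distribution is uniform π_j = 1/182 for every state j, so by Kac's formula E[T_10] = 1/π_10 = 182.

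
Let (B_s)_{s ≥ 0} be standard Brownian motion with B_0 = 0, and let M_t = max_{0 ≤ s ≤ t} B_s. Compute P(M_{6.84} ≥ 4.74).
P(M_{6.84} ≥ 4.74) = 2·P(B_{6.84} ≥ 4.74) = 2(1 − Φ(4.74/√6.84)) ≈ 0.0699

By the reflection principle for Brownian motion, P(M_t ≥ a) = 2 · P(B_t ≥ a) for a ≥ 0. Since B_t ~ N(0, t), P(B_t ≥ 4.74) = 1 − Φ(4.74/√t) = 1 − Φ(4.74/√6.84) = 1 − Φ(1.8124). So
  P(M_{6.84} ≥ 4.74) = 2(1 − Φ(1.8124)) ≈ 0.0699.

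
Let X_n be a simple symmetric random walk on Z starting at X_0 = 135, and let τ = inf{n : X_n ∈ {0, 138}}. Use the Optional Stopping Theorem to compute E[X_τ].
E[X_τ] = 135

X_n is a martingale and τ is a bounded-mean stopping time (indeed τ is finite a.s. with bounded expectation since the walk is in a bounded region). By the OST, E[X_τ] = E[X_0] = 135. Equivalently: E[X_τ] = 138 · P(hit 138 first) + 0 · P(hit 0 first) = 138 · (135/138) = 135.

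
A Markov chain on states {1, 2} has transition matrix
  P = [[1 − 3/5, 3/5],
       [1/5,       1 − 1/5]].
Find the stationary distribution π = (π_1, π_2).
π_1 = 1/4, π_2 = 3/4

Solve πP = π with π_1 + π_2 = 1. From πP = π: π_1 · (1 − 3/5) + π_2 · 1/5 = π_1 ⇒ π_2 · 1/5 = π_1 · 3/5 ⇒ π_2/π_1 = (3/5)/(1/5) = 3. Together with π_1 + π_2 = 1:
  π_1 = (1/5)/(3/5 + 1/5) = (1/5)/(4/5) = 1/4,
  π_2 = (3/5)/(3/5 + 1/5) = (3/5)/(4/5) = 3/4.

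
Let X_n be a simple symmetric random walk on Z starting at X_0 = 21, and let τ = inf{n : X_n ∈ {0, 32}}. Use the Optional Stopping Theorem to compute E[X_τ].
E[X_τ] = 21

X_n is a martingale and τ is a bounded-mean stopping time (indeed τ is finite a.s. with bounded expectation since the walk is in a bounded region). By the OST, E[X_τ] = E[X_0] = 21. Equivalently: E[X_τ] = 32 · P(hit 32 first) + 0 · P(hit 0 first) = 32 · (21/32) = 21.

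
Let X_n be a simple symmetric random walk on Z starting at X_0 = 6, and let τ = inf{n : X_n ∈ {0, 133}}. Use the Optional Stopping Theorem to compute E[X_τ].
E[X_τ] = 6

X_n is a martingale and τ is a bounded-mean stopping time (indeed τ is finite a.s. with bounded expectation since the walk is in a bounded region). By the OST, E[X_τ] = E[X_0] = 6. Equivalently: E[X_τ] = 133 · P(hit 133 first) + 0 · P(hit 0 first) = 133 · (6/133) = 6.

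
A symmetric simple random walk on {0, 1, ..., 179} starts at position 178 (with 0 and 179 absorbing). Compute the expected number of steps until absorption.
E[τ | X_0 = 178] = 178

Let v_k = E[τ | X_0 = k]. Boundary: v_0 = v_179 = 0. Recurrence: v_k = 1 + (v_{k-1} + v_{k+1})/2 for 1 ≤ k ≤ 178. The particular solution to v_k − (v_{k-1} + v_{k+1})/2 = 1 is v_k = −k^2. Adding homogeneous solution A + B k and matching boundaries gives v_k = k (179 − k). Substituting k = 178: v_178 = 178 · 1 = 178.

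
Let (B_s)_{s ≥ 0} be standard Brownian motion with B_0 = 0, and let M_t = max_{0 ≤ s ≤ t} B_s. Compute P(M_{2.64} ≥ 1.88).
P(M_{2.64} ≥ 1.88) = 2·P(B_{2.64} ≥ 1.88) = 2(1 − Φ(1.88/√2.64)) ≈ 0.2472

By the reflection principle for Brownian motion, P(M_t ≥ a) = 2 · P(B_t ≥ a) for a ≥ 0. Since B_t ~ N(0, t), P(B_t ≥ 1.88) = 1 − Φ(1.88/√t) = 1 − Φ(1.88/√2.64) = 1 − Φ(1.1571). So
  P(M_{2.64} ≥ 1.88) = 2(1 − Φ(1.1571)) ≈ 0.2472.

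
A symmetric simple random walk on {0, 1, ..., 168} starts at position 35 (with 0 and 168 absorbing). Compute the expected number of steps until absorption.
E[τ | X_0 = 35] = 4655

Let v_k = E[τ | X_0 = k]. Boundary: v_0 = v_168 = 0. Recurrence: v_k = 1 + (v_{k-1} + v_{k+1})/2 for 1 ≤ k ≤ 167. The particular solution to v_k − (v_{k-1} + v_{k+1})/2 = 1 is v_k = −k^2. Adding homogeneous solution A + B k and matching boundaries gives v_k = k (168 − k). Substituting k = 35: v_35 = 35 · 133 = 4655.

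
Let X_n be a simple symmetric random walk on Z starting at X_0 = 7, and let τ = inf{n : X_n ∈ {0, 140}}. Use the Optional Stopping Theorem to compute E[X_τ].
E[X_τ] = 7

X_n is a martingale and τ is a bounded-mean stopping time (indeed τ is finite a.s. with bounded expectation since the walk is in a bounded region). By the OST, E[X_τ] = E[X_0] = 7. Equivalently: E[X_τ] = 140 · P(hit 140 first) + 0 · P(hit 0 first) = 140 · (7/140) = 7.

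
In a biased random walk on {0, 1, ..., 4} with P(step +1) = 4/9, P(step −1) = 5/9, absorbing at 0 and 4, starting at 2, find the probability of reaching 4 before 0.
P(hit 4 before 0) = (1 − (5/4)^2) / (1 − (5/4)^4) = 16/41

Let u_k denote P(reach 4 before 0 | start at k). Boundary: u_0 = 0, u_4 = 1. Recurrence: u_k = 4/9·u_{k+1} + 5/9·u_{k-1} for 1 ≤ k ≤ 3. Try u_k = A + B·r^k with r = q/p = (5/9)/(4/9) = 5/4. Substitution satisfies the recurrence; boundary conditions give:
  u_k = (1 − r^k) / (1 − r^N) = (1 − (5/4)^2) / (1 − (5/4)^4) = 16/41.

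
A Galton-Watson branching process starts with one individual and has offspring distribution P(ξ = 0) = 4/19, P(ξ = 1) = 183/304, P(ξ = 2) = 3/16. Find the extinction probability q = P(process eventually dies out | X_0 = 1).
q = 1

Mean offspring μ = 0·4/19 + 1·183/304 + 2·3/16 = 297/304 ≤ 1. For μ ≤ 1 with offspring not concentrated at 1, the Galton-Watson process goes extinct almost surely, so q = 1.
(Algebraic check: The pgf is f(s) = 4/19 + 183/304·s + 3/16·s². The extinction probability q is the smallest fixed point of f in [0, 1]. Setting s = f(s):
  3/16·s² + (183/304 − 1)·s + 4/19 = 0
  3/16·s² − (4/19 + 3/16)·s + 4/19 = 0
which factors as (s − 1)·(3/16·s − 4/19) = 0, giving roots s = 1 and s = (4/19)/(3/16) = 64/57. Since 64/57 ≥ 1, the smallest root in [0, 1] is s = 1.)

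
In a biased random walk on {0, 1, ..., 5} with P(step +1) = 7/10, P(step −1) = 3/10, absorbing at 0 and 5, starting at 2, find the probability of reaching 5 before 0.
P(hit 5 before 0) = (1 − (3/7)^2) / (1 − (3/7)^5) = 3430/4141

Let u_k denote P(reach 5 before 0 | start at k). Boundary: u_0 = 0, u_5 = 1. Recurrence: u_k = 7/10·u_{k+1} + 3/10·u_{k-1} for 1 ≤ k ≤ 4. Try u_k = A + B·r^k with r = q/p = (3/10)/(7/10) = 3/7. Substitution satisfies the recurrence; boundary conditions give:
  u_k = (1 − r^k) / (1 − r^N) = (1 − (3/7)^2) / (1 − (3/7)^5) = 3430/4141.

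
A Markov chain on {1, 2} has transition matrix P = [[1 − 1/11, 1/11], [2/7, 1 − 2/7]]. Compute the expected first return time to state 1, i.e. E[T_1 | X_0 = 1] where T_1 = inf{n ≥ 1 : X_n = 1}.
E[T_1 | X_0 = 1] = 1/π_1 = 29/22

For an irreducible recurrent Markov chain with stationary distribution π, E[T_i | X_0 = i] = 1/π_i (Kac's formula). Here π_1 = (2/7)/(1/11 + 2/7) = (2/7)/(29/77) = 22/29, so E[T_1 | X_0 = 1] = 1/π_1 = (1/11 + 2/7)/(2/7) = (29/77)/(2/7) = 29/22.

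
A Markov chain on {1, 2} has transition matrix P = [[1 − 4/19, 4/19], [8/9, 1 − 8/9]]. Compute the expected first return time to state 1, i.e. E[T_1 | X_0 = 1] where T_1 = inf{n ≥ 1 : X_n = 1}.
E[T_1 | X_0 = 1] = 1/π_1 = 47/38

For an irreducible recurrent Markov chain with stationary distribution π, E[T_i | X_0 = i] = 1/π_i (Kac's formula). Here π_1 = (8/9)/(4/19 + 8/9) = (8/9)/(188/171) = 38/47, so E[T_1 | X_0 = 1] = 1/π_1 = (4/19 + 8/9)/(8/9) = (188/171)/(8/9) = 47/38.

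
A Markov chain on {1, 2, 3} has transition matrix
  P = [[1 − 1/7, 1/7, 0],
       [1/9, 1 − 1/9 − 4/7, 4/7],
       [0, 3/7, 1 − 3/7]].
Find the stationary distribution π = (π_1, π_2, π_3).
π = (1/4, 9/28, 3/7)

This is a birth-death chain on three states, which satisfies detailed balance: π_1 · P_{12} = π_2 · P_{21} and π_2 · P_{23} = π_3 · P_{32}.
From π_1 · 1/7 = π_2 · 1/9: π_2/π_1 = (1/7)/(1/9) = 9/7.
From π_2 · 4/7 = π_3 · 3/7: π_3/π_2 = (4/7)/(3/7) = 4/3.
Take π_1 proportional to 1; then unnormalized π = (1, 9/7, 12/7). Normalize by dividing by the sum 4:
  π = (1/4, 9/28, 3/7).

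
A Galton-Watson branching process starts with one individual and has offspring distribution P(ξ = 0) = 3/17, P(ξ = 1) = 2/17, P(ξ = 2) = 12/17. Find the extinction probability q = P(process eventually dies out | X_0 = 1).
q = 1/4

The pgf is f(s) = 3/17 + 2/17·s + 12/17·s². The extinction probability q is the smallest fixed point of f in [0, 1]. Setting s = f(s):
  12/17·s² + (2/17 − 1)·s + 3/17 = 0
  12/17·s² − (3/17 + 12/17)·s + 3/17 = 0
which factors as (s − 1)·(12/17·s − 3/17) = 0, giving roots s = 1 and s = (3/17)/(12/17) = 1/4.
Mean offspring μ = 2/17 + 2·12/17 = 26/17 > 1 (supercritical), so q < 1. The extinction probability is the smaller root: q = (3/17)/(12/17) = 1/4.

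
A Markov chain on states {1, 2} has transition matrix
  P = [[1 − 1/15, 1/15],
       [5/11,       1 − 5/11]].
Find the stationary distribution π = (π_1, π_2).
π_1 = 75/86, π_2 = 11/86

Solve πP = π with π_1 + π_2 = 1. From πP = π: π_1 · (1 − 1/15) + π_2 · 5/11 = π_1 ⇒ π_2 · 5/11 = π_1 · 1/15 ⇒ π_2/π_1 = (1/15)/(5/11) = 11/75. Together with π_1 + π_2 = 1:
  π_1 = (5/11)/(1/15 + 5/11) = (5/11)/(86/165) = 75/86,
  π_2 = (1/15)/(1/15 + 5/11) = (1/15)/(86/165) = 11/86.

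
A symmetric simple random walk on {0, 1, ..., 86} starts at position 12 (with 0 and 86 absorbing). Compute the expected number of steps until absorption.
E[τ | X_0 = 12] = 888

Let v_k = E[τ | X_0 = k]. Boundary: v_0 = v_86 = 0. Recurrence: v_k = 1 + (v_{k-1} + v_{k+1})/2 for 1 ≤ k ≤ 85. The particular solution to v_k − (v_{k-1} + v_{k+1})/2 = 1 is v_k = −k^2. Adding homogeneous solution A + B k and matching boundaries gives v_k = k (86 − k). Substituting k = 12: v_12 = 12 · 74 = 888.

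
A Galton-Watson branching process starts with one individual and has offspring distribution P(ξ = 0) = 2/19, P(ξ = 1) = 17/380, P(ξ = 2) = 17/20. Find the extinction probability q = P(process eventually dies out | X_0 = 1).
q = 40/323

The pgf is f(s) = 2/19 + 17/380·s + 17/20·s². The extinction probability q is the smallest fixed point of f in [0, 1]. Setting s = f(s):
  17/20·s² + (17/380 − 1)·s + 2/19 = 0
  17/20·s² − (2/19 + 17/20)·s + 2/19 = 0
which factors as (s − 1)·(17/20·s − 2/19) = 0, giving roots s = 1 and s = (2/19)/(17/20) = 40/323.
Mean offspring μ = 17/380 + 2·17/20 = 663/380 > 1 (supercritical), so q < 1. The extinction probability is the smaller root: q = (2/19)/(17/20) = 40/323.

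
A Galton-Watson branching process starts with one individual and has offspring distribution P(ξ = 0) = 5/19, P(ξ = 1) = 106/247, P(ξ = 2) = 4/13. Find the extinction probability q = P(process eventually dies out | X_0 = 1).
q = 65/76

The pgf is f(s) = 5/19 + 106/247·s + 4/13·s². The extinction probability q is the smallest fixed point of f in [0, 1]. Setting s = f(s):
  4/13·s² + (106/247 − 1)·s + 5/19 = 0
  4/13·s² − (5/19 + 4/13)·s + 5/19 = 0
which factors as (s − 1)·(4/13·s − 5/19) = 0, giving roots s = 1 and s = (5/19)/(4/13) = 65/76.
Mean offspring μ = 106/247 + 2·4/13 = 258/247 > 1 (supercritical), so q < 1. The extinction probability is the smaller root: q = (5/19)/(4/13) = 65/76.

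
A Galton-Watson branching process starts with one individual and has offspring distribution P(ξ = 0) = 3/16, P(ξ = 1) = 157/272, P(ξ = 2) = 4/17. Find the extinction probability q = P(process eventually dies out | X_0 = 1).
q = 51/64

The pgf is f(s) = 3/16 + 157/272·s + 4/17·s². The extinction probability q is the smallest fixed point of f in [0, 1]. Setting s = f(s):
  4/17·s² + (157/272 − 1)·s + 3/16 = 0
  4/17·s² − (3/16 + 4/17)·s + 3/16 = 0
which factors as (s − 1)·(4/17·s − 3/16) = 0, giving roots s = 1 and s = (3/16)/(4/17) = 51/64.
Mean offspring μ = 157/272 + 2·4/17 = 285/272 > 1 (supercritical), so q < 1. The extinction probability is the smaller root: q = (3/16)/(4/17) = 51/64.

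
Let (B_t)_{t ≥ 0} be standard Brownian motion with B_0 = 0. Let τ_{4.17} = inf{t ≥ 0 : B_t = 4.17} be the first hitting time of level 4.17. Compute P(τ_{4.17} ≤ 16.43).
P(τ_{4.17} ≤ 16.43) = 2(1 − Φ(4.17/√16.43)) = 2(1 − Φ(1.0288)) ≈ 0.3036

By the reflection principle for standard BM, P(τ_b ≤ t) = 2 · P(B_t ≥ b). Since B_t ~ N(0, t), P(B_t ≥ 4.17) = 1 − Φ(4.17/√t) = 1 − Φ(4.17/√16.43) = 1 − Φ(1.0288) ≈ 0.15179. Doubling: P(τ_{4.17} ≤ 16.43) ≈ 2 · 0.15179 = 0.30358 ≈ 0.3036.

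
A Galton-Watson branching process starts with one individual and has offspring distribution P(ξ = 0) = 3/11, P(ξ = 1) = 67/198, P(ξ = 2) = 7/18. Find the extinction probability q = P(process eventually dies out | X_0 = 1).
q = 54/77

The pgf is f(s) = 3/11 + 67/198·s + 7/18·s². The extinction probability q is the smallest fixed point of f in [0, 1]. Setting s = f(s):
  7/18·s² + (67/198 − 1)·s + 3/11 = 0
  7/18·s² − (3/11 + 7/18)·s + 3/11 = 0
which factors as (s − 1)·(7/18·s − 3/11) = 0, giving roots s = 1 and s = (3/11)/(7/18) = 54/77.
Mean offspring μ = 67/198 + 2·7/18 = 221/198 > 1 (supercritical), so q < 1. The extinction probability is the smaller root: q = (3/11)/(7/18) = 54/77.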